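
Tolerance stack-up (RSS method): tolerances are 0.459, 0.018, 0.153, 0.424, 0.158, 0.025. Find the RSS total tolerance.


RSS = sqrt(0.459^2 + 0.018^2 + 0.153^2 + 0.424^2 + 0.158^2 + 0.025^2)
= sqrt(0.439779)
= 0.6632

0.6632


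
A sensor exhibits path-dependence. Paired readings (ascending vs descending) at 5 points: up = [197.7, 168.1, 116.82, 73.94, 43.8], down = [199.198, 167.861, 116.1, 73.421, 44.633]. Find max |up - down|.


|197.7 - 199.198| = 1.4980
|168.1 - 167.861| = 0.2390
|116.82 - 116.1| = 0.7200
|73.94 - 73.421| = 0.5190
|43.8 - 44.633| = 0.8330
hysteresis = max(diffs) = 1.4980

1.4980


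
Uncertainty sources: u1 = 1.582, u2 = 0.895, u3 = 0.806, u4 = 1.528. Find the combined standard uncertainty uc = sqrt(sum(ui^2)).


uc = sqrt(1.582^2 + 0.895^2 + 0.806^2 + 1.528^2)
uc = sqrt(6.288169)
uc = 2.5076

2.5076


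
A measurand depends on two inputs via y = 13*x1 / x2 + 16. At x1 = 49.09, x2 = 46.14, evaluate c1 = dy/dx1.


y = 13*x1 / x2 + 16
dy/dx1 = 13/x2
Evaluate at x2 = 46.14: c1 = 13 / 46.14
c1 = 0.2818

0.2818


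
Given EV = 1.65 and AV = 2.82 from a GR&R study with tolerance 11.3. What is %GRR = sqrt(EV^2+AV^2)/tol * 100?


GRR = sqrt(EV^2 + AV^2) = sqrt(1.65^2 + 2.82^2) = 3.2672465
%GRR = GRR / tol * 100 = 3.2672465 / 11.3 * 100
%GRR = 28.9137

28.9137


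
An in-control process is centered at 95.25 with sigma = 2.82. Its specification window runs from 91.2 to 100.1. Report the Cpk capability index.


Cpu = (USL - mean) / (3*sigma) = (100.1 - 95.25) / (3*2.82) = 0.5733
Cpl = (mean - LSL) / (3*sigma) = (95.25 - 91.2) / (3*2.82) = 0.4787
Cpk = min(Cpu, Cpl) = 0.4787

0.4787


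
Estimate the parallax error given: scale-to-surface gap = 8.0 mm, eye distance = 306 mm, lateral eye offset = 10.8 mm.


error = h * offset / d
= 8.0 * 10.8 / 306
= 0.2824

0.2824


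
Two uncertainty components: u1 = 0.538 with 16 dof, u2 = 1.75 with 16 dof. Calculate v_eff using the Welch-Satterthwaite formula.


uc = sqrt(u1^2 + u2^2) = sqrt(0.538^2 + 1.75^2) = 1.8308315
v_eff = uc^4 / (u1^4/v1 + u2^4/v2)
= 1.8308315^4 / (0.538^4/16 + 1.75^4/16)
= 11.235528 / 0.59141775
v_eff = 18.9976

18.9976


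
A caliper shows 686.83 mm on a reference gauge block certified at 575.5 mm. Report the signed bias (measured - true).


Systematic error = measured - true
= 686.83 - 575.5
= 111.3300

111.3300


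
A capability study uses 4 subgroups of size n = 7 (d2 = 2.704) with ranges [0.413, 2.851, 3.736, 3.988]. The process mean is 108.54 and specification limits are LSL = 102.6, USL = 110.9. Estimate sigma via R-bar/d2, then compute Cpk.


R_bar = (0.413 + 2.851 + 3.736 + 3.988) / 4 = 2.747
sigma = R_bar / d2 = 2.747 / 2.704 = 1.0159024
Cp = (USL - LSL)/(6*sigma) = (110.9 - 102.6)/(6*1.0159024) = 1.3617
Cpu = (110.9 - 108.54)/(3*1.0159024) = 0.7744
Cpl = (108.54 - 102.6)/(3*1.0159024) = 1.9490
Cpk = min(Cpu, Cpl) = 0.7744

0.7744


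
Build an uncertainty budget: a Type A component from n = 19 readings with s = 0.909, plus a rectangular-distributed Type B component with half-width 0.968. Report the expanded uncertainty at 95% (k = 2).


u_A = s / sqrt(n) = 0.909 / sqrt(19) = 0.2085389
u_B = half_width / sqrt(3) = 0.968 / sqrt(3) = 0.55887506
uc = sqrt(u_A^2 + u_B^2) = sqrt(0.2085389^2 + 0.55887506^2) = 0.59651472
U = k * uc = 2 * 0.59651472
U = 1.1930

1.1930


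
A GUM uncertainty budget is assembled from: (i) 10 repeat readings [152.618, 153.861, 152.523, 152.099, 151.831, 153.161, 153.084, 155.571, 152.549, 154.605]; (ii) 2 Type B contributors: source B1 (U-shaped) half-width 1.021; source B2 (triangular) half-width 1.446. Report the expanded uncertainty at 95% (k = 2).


mean = (152.618 + 153.861 + 152.523 + 152.099 + 151.831 + 153.161 + 153.084 + 155.571 + 152.549 + 154.605) / 10 = 153.1902
s = sqrt(sum((x - mean)^2)/(n-1)) = 1.1716
u_A = s / sqrt(n) = 1.1716 / sqrt(10) = 0.37049245
u_B1 = 1.021 / sqrt(2) = 0.72195602
u_B2 = 1.446 / sqrt(6) = 0.59032703
uc = sqrt(0.37049245^2 + 0.72195602^2 + 0.59032703^2) = 1.0034795
U = k * uc = 2 * 1.0034795
U = 2.0070

2.0070


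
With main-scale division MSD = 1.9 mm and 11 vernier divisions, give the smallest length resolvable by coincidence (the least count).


LC = MSD / n_div
= 1.9 / 11
= 0.1727

0.1727


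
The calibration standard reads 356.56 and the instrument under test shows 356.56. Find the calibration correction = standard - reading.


Correction = standard - reading
= 356.56 - 356.56
= 0

0


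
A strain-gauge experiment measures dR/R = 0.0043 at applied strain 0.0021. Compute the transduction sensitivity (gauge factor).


GF = (dR/R) / epsilon
= 0.0043 / 0.0021
= 2.0476

2.0476


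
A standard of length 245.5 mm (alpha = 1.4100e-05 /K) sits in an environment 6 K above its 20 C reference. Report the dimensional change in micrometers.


dL = L * alpha * dT
= 245.5 * 1.4100e-05 * 6
= 0.0207693 mm
dL_um = 0.0207693 * 1000 = 20.7693 um

20.7693


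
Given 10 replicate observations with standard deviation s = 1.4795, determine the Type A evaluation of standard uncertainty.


u_A = s / sqrt(n)
u_A = 1.4795 / sqrt(10)
u_A = 1.4795 / 3.1622777
u_A = 0.4679

0.4679


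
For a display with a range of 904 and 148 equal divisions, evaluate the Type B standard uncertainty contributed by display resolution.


resolution = range / divisions
resolution = 904 / 148 = 6.1081081
u_res = resolution / (2*sqrt(3))
u_res = 6.1081081 / 3.4641016
u_res = 1.7633

1.7633


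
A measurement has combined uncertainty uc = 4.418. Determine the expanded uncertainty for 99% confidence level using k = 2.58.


U = k * uc
U = 2.58 * 4.418
U = 11.3984

11.3984


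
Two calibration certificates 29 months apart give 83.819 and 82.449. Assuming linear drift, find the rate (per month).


rate = (v2 - v1) / months
= (82.449 - 83.819) / 29
= -1.3700 / 29
= -0.0472

-0.0472


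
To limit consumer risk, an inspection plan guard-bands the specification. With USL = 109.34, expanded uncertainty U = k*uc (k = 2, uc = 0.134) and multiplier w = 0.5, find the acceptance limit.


U = k * uc = 2 * 0.134 = 0.268
guard band g = w * U = 0.5 * 0.268 = 0.134
AL = USL - g = 109.34 - 0.134
AL = 109.2060

109.2060


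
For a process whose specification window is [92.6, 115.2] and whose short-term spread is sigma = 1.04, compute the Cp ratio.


Cp = (USL - LSL) / (6 * sigma)
= (115.2 - 92.6) / (6 * 1.04)
= 22.6000 / 6.2400
= 3.6218

3.6218


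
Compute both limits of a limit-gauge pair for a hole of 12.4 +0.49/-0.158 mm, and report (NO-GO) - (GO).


GO = nominal - lower_tol (smallest hole = maximum material condition)
GO = 12.4 - 0.158 = 12.242
NO-GO = nominal + upper_tol (largest hole = least material condition)
NO-GO = 12.4 + 0.49 = 12.89
spread = NO-GO - GO = 12.89 - 12.242 = 0.6480

0.6480


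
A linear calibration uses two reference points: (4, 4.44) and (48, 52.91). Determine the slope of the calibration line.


slope = (y2 - y1) / (x2 - x1)
= (52.91 - 4.44) / (48 - 4)
= 48.4700 / 44
= 1.1016

1.1016


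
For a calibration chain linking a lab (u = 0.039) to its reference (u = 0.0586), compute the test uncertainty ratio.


TUR = u_lab / u_ref
= 0.039 / 0.0586
= 0.6655

0.6655


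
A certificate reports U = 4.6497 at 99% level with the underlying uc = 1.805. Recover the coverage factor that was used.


k = U / uc
k = 4.6497 / 1.805
k = 2.576

2.576


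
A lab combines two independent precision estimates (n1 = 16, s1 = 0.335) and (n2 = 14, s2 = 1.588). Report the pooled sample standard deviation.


s_p = sqrt(((n1-1)*s1^2 + (n2-1)*s2^2) / (n1+n2-2))
numerator = (16-1)*0.335^2 + (14-1)*1.588^2 = 1.683375 + 32.782672 = 34.466047
denominator = 16 + 14 - 2 = 28
s_p^2 = 34.466047 / 28 = 1.2309303
s_p = sqrt(1.2309303) = 1.1095

1.1095


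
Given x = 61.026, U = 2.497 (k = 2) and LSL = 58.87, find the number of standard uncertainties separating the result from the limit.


u = U / k = 2.497 / 2 = 1.2485
margin = |LSL - x| = |58.87 - 61.026| = 2.156
z = margin / u = 2.156 / 1.2485
z = 1.7269

1.7269


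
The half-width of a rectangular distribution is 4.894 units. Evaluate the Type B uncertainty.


u_B = half_width / sqrt(3)
u_B = 4.894 / 1.7320508
u_B = 2.8256

2.8256


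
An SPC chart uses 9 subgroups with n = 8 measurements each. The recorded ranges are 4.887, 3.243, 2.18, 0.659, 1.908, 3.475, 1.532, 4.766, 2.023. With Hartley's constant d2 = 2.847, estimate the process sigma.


R_bar = (4.887 + 3.243 + 2.18 + 0.659 + 1.908 + 3.475 + 1.532 + 4.766 + 2.023) / 9
R_bar = 24.673 / 9 = 2.7414444
sigma_hat = R_bar / d2 = 2.7414444 / 2.847 = 0.9629

0.9629


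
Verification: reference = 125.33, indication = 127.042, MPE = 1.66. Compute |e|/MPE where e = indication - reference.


e = indication - reference = 127.042 - 125.33 = 1.7120
|e| = 1.7120
ratio = |e| / MPE = 1.7120 / 1.66
ratio = 1.0313

1.0313


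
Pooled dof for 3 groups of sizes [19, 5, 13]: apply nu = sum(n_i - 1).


nu = sum_i (n_i - 1)
nu = ((19 - 1) + (5 - 1) + (13 - 1))
nu = 18 + 4 + 12
nu = 34

34


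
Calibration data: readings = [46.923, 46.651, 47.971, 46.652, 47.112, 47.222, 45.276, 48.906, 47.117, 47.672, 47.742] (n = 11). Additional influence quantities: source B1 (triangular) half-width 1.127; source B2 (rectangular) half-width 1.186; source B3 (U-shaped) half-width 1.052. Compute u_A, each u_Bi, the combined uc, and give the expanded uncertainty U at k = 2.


mean = (46.923 + 46.651 + 47.971 + 46.652 + 47.112 + 47.222 + 45.276 + 48.906 + 47.117 + 47.672 + 47.742) / 11 = 47.204
s = sqrt(sum((x - mean)^2)/(n-1)) = 0.91741899
u_A = s / sqrt(n) = 0.91741899 / sqrt(11) = 0.27661223
u_B1 = 1.127 / sqrt(6) = 0.46009582
u_B2 = 1.186 / sqrt(3) = 0.68473742
u_B3 = 1.052 / sqrt(2) = 0.74387633
uc = sqrt(0.27661223^2 + 0.46009582^2 + 0.68473742^2 + 0.74387633^2) = 1.1447357
U = k * uc = 2 * 1.1447357
U = 2.2895

2.2895


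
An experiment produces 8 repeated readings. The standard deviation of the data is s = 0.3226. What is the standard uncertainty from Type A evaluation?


u_A = s / sqrt(n)
u_A = 0.3226 / sqrt(8)
u_A = 0.3226 / 2.8284271
u_A = 0.1141

0.1141


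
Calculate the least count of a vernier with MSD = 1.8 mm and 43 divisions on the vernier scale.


LC = MSD / n_div
= 1.8 / 43
= 0.0419

0.0419


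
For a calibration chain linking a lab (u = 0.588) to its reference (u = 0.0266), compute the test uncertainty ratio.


TUR = u_lab / u_ref
= 0.588 / 0.0266
= 22.1053

22.1053


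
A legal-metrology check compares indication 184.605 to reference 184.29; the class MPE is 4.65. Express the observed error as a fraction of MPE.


e = indication - reference = 184.605 - 184.29 = 0.3150
|e| = 0.3150
ratio = |e| / MPE = 0.3150 / 4.65
ratio = 0.0677

0.0677


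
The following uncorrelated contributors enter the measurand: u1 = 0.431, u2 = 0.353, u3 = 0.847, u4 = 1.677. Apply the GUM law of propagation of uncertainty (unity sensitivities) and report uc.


uc = sqrt(0.431^2 + 0.353^2 + 0.847^2 + 1.677^2)
uc = sqrt(3.840108)
uc = 1.9596

1.9596


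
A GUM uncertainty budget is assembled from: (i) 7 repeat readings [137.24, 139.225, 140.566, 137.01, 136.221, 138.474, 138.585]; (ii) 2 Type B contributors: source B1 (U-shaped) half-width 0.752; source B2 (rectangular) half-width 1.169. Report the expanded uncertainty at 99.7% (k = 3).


mean = (137.24 + 139.225 + 140.566 + 137.01 + 136.221 + 138.474 + 138.585) / 7 = 138.1887143
s = sqrt(sum((x - mean)^2)/(n-1)) = 1.4790274
u_A = s / sqrt(n) = 1.4790274 / sqrt(7) = 0.55901981
u_B1 = 0.752 / sqrt(2) = 0.5317443
u_B2 = 1.169 / sqrt(3) = 0.67492246
uc = sqrt(0.55901981^2 + 0.5317443^2 + 0.67492246^2) = 1.0250734
U = k * uc = 3 * 1.0250734
U = 3.0752

3.0752


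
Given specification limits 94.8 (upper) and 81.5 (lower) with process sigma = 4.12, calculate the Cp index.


Cp = (USL - LSL) / (6 * sigma)
= (94.8 - 81.5) / (6 * 4.12)
= 13.3000 / 24.7200
= 0.5380

0.5380


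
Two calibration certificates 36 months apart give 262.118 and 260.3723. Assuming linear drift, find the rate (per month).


rate = (v2 - v1) / months
= (260.3723 - 262.118) / 36
= -1.7457 / 36
= -0.0485

-0.0485


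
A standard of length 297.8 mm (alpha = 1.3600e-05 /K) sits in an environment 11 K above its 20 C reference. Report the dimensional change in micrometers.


dL = L * alpha * dT
= 297.8 * 1.3600e-05 * 11
= 0.0445509 mm
dL_um = 0.0445509 * 1000 = 44.5509 um

44.5509


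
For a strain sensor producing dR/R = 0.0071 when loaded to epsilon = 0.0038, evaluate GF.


GF = (dR/R) / epsilon
= 0.0071 / 0.0038
= 1.8684

1.8684


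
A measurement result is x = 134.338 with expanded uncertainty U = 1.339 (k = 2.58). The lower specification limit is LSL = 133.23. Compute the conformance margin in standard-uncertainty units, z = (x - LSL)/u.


u = U / k = 1.339 / 2.58 = 0.51899225
margin = |LSL - x| = |133.23 - 134.338| = 1.108
z = margin / u = 1.108 / 0.51899225
z = 2.1349

2.1349


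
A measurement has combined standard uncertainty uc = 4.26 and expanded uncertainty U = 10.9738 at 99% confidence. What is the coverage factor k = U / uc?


k = U / uc
k = 10.9738 / 4.26
k = 2.576

2.576


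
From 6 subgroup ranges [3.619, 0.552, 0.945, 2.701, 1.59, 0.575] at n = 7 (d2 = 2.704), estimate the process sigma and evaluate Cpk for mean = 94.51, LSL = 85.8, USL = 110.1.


R_bar = (3.619 + 0.552 + 0.945 + 2.701 + 1.59 + 0.575) / 6 = 1.6636667
sigma = R_bar / d2 = 1.6636667 / 2.704 = 0.61526135
Cp = (USL - LSL)/(6*sigma) = (110.1 - 85.8)/(6*0.61526135) = 6.5826
Cpu = (110.1 - 94.51)/(3*0.61526135) = 8.4463
Cpl = (94.51 - 85.8)/(3*0.61526135) = 4.7189
Cpk = min(Cpu, Cpl) = 4.7189

4.7189


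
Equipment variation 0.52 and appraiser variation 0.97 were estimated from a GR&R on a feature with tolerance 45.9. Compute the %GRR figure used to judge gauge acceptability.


GRR = sqrt(EV^2 + AV^2) = sqrt(0.52^2 + 0.97^2) = 1.1005908
%GRR = GRR / tol * 100 = 1.1005908 / 45.9 * 100
%GRR = 2.3978

2.3978


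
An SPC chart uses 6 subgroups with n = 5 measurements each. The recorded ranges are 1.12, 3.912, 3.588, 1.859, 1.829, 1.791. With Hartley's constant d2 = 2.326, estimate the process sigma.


R_bar = (1.12 + 3.912 + 3.588 + 1.859 + 1.829 + 1.791) / 6
R_bar = 14.099 / 6 = 2.3498333
sigma_hat = R_bar / d2 = 2.3498333 / 2.326 = 1.0102

1.0102


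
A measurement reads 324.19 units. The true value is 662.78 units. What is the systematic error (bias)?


Systematic error = measured - true
= 324.19 - 662.78
= -338.5900

-338.5900


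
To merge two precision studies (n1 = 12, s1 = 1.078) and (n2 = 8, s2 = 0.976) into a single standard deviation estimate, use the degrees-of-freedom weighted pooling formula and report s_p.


s_p = sqrt(((n1-1)*s1^2 + (n2-1)*s2^2) / (n1+n2-2))
numerator = (12-1)*1.078^2 + (8-1)*0.976^2 = 12.782924 + 6.668032 = 19.450956
denominator = 12 + 8 - 2 = 18
s_p^2 = 19.450956 / 18 = 1.0806087
s_p = sqrt(1.0806087) = 1.0395

1.0395


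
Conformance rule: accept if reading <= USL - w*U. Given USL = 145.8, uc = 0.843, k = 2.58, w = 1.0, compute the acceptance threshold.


U = k * uc = 2.58 * 0.843 = 2.17494
guard band g = w * U = 1.0 * 2.17494 = 2.17494
AL = USL - g = 145.8 - 2.17494
AL = 143.6251

143.6251


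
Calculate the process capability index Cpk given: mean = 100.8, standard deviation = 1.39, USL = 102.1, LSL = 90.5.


Cpu = (USL - mean) / (3*sigma) = (102.1 - 100.8) / (3*1.39) = 0.3118
Cpl = (mean - LSL) / (3*sigma) = (100.8 - 90.5) / (3*1.39) = 2.4700
Cpk = min(Cpu, Cpl) = 0.3118

0.3118


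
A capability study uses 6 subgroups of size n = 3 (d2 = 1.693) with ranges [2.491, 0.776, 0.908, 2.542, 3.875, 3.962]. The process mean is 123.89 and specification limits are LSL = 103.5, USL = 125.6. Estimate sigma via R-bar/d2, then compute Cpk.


R_bar = (2.491 + 0.776 + 0.908 + 2.542 + 3.875 + 3.962) / 6 = 2.4256667
sigma = R_bar / d2 = 2.4256667 / 1.693 = 1.4327624
Cp = (USL - LSL)/(6*sigma) = (125.6 - 103.5)/(6*1.4327624) = 2.5708
Cpu = (125.6 - 123.89)/(3*1.4327624) = 0.3978
Cpl = (123.89 - 103.5)/(3*1.4327624) = 4.7438
Cpk = min(Cpu, Cpl) = 0.3978

0.3978


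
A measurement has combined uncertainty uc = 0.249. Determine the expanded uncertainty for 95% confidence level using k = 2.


U = k * uc
U = 2 * 0.249
U = 0.4980

0.4980


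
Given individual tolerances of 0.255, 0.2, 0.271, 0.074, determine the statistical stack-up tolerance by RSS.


RSS = sqrt(0.255^2 + 0.2^2 + 0.271^2 + 0.074^2)
= sqrt(0.183942)
= 0.4289

0.4289


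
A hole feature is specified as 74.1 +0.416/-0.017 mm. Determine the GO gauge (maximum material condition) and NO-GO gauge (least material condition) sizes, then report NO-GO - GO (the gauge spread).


GO = nominal - lower_tol (smallest hole = maximum material condition)
GO = 74.1 - 0.017 = 74.083
NO-GO = nominal + upper_tol (largest hole = least material condition)
NO-GO = 74.1 + 0.416 = 74.516
spread = NO-GO - GO = 74.516 - 74.083 = 0.4330

0.4330


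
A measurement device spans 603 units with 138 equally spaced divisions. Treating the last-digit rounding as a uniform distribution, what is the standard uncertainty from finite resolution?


resolution = range / divisions
resolution = 603 / 138 = 4.3695652
u_res = resolution / (2*sqrt(3))
u_res = 4.3695652 / 3.4641016
u_res = 1.2614

1.2614


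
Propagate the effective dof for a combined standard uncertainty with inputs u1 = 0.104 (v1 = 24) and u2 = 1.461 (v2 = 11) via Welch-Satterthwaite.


uc = sqrt(u1^2 + u2^2) = sqrt(0.104^2 + 1.461^2) = 1.4646969
v_eff = uc^4 / (u1^4/v1 + u2^4/v2)
= 1.4646969^4 / (0.104^4/24 + 1.461^4/11)
= 4.6024709 / 0.41420305
v_eff = 11.1116

11.1116


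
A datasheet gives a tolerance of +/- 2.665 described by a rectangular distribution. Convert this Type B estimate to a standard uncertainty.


u_B = half_width / sqrt(3)
u_B = 2.665 / 1.7320508
u_B = 1.5386

1.5386


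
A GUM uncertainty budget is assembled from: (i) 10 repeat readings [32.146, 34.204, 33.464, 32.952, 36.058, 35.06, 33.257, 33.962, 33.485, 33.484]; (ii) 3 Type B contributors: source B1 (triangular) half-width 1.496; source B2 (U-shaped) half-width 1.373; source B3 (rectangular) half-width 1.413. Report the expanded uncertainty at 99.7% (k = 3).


mean = (32.146 + 34.204 + 33.464 + 32.952 + 36.058 + 35.06 + 33.257 + 33.962 + 33.485 + 33.484) / 10 = 33.8072
s = sqrt(sum((x - mean)^2)/(n-1)) = 1.1023587
u_A = s / sqrt(n) = 1.1023587 / sqrt(10) = 0.34859643
u_B1 = 1.496 / sqrt(6) = 0.61073944
u_B2 = 1.373 / sqrt(2) = 0.97085761
u_B3 = 1.413 / sqrt(3) = 0.81579593
uc = sqrt(0.34859643^2 + 0.61073944^2 + 0.97085761^2 + 0.81579593^2) = 1.4500378
U = k * uc = 3 * 1.4500378
U = 4.3501

4.3501


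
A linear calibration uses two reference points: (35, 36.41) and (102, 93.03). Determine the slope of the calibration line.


slope = (y2 - y1) / (x2 - x1)
= (93.03 - 36.41) / (102 - 35)
= 56.6200 / 67
= 0.8451

0.8451


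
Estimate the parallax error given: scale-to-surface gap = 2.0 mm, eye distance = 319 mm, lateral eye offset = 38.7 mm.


error = h * offset / d
= 2.0 * 38.7 / 319
= 0.2426

0.2426


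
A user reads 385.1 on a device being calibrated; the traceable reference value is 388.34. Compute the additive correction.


Correction = standard - reading
= 388.34 - 385.1
= 3.2400

3.2400


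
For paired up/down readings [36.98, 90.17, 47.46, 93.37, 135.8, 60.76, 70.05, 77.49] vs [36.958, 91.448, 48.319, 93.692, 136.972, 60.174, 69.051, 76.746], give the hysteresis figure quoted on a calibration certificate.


|36.98 - 36.958| = 0.0220
|90.17 - 91.448| = 1.2780
|47.46 - 48.319| = 0.8590
|93.37 - 93.692| = 0.3220
|135.8 - 136.972| = 1.1720
|60.76 - 60.174| = 0.5860
|70.05 - 69.051| = 0.9990
|77.49 - 76.746| = 0.7440
hysteresis = max(diffs) = 1.2780

1.2780


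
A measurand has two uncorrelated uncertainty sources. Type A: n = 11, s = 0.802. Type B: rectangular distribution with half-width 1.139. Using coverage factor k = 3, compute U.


u_A = s / sqrt(n) = 0.802 / sqrt(11) = 0.2418121
u_B = half_width / sqrt(3) = 1.139 / sqrt(3) = 0.65760196
uc = sqrt(u_A^2 + u_B^2) = sqrt(0.2418121^2 + 0.65760196^2) = 0.70065215
U = k * uc = 3 * 0.70065215
U = 2.1020

2.1020


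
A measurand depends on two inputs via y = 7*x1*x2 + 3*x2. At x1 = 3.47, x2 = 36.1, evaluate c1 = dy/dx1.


y = 7*x1*x2 + 3*x2
dy/dx1 = 7*x2
Evaluate at x2 = 36.1: c1 = 7 * 36.1
c1 = 252.7000

252.7000


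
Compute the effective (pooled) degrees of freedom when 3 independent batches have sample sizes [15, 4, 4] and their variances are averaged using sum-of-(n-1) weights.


nu = sum_i (n_i - 1)
nu = ((15 - 1) + (4 - 1) + (4 - 1))
nu = 14 + 3 + 3
nu = 20

20


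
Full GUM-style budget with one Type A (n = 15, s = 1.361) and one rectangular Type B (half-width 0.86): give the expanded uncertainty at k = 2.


u_A = s / sqrt(n) = 1.361 / sqrt(15) = 0.35140869
u_B = half_width / sqrt(3) = 0.86 / sqrt(3) = 0.49652123
uc = sqrt(u_A^2 + u_B^2) = sqrt(0.35140869^2 + 0.49652123^2) = 0.60829384
U = k * uc = 2 * 0.60829384
U = 1.2166

1.2166


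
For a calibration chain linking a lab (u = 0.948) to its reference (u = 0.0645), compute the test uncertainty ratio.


TUR = u_lab / u_ref
= 0.948 / 0.0645
= 14.6977

14.6977


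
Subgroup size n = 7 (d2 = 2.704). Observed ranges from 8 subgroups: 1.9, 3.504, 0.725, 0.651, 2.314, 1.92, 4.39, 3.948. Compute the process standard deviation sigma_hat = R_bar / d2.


R_bar = (1.9 + 3.504 + 0.725 + 0.651 + 2.314 + 1.92 + 4.39 + 3.948) / 8
R_bar = 19.352 / 8 = 2.419
sigma_hat = R_bar / d2 = 2.419 / 2.704 = 0.8946

0.8946


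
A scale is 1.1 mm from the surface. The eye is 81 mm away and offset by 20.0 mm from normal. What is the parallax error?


error = h * offset / d
= 1.1 * 20.0 / 81
= 0.2716

0.2716


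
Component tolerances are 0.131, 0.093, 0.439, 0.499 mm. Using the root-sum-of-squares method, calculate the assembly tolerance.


RSS = sqrt(0.131^2 + 0.093^2 + 0.439^2 + 0.499^2)
= sqrt(0.467532)
= 0.6838

0.6838


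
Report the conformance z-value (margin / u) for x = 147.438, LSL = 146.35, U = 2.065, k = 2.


u = U / k = 2.065 / 2 = 1.0325
margin = |LSL - x| = |146.35 - 147.438| = 1.088
z = margin / u = 1.088 / 1.0325
z = 1.0538

1.0538


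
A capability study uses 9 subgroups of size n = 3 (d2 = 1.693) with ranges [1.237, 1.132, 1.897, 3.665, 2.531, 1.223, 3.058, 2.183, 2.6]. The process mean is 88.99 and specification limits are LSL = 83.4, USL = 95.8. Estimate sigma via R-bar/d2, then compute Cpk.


R_bar = (1.237 + 1.132 + 1.897 + 3.665 + 2.531 + 1.223 + 3.058 + 2.183 + 2.6) / 9 = 2.1695556
sigma = R_bar / d2 = 2.1695556 / 1.693 = 1.2814859
Cp = (USL - LSL)/(6*sigma) = (95.8 - 83.4)/(6*1.2814859) = 1.6127
Cpu = (95.8 - 88.99)/(3*1.2814859) = 1.7714
Cpl = (88.99 - 83.4)/(3*1.2814859) = 1.4540
Cpk = min(Cpu, Cpl) = 1.4540

1.4540


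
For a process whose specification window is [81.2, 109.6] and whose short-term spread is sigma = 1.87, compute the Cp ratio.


Cp = (USL - LSL) / (6 * sigma)
= (109.6 - 81.2) / (6 * 1.87)
= 28.4000 / 11.2200
= 2.5312

2.5312


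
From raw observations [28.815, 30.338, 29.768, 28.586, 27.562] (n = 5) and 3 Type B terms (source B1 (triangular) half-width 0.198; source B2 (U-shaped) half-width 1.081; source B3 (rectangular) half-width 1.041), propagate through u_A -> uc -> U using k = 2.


mean = (28.815 + 30.338 + 29.768 + 28.586 + 27.562) / 5 = 29.0138
s = sqrt(sum((x - mean)^2)/(n-1)) = 1.0784921
u_A = s / sqrt(n) = 1.0784921 / sqrt(5) = 0.48231633
u_B1 = 0.198 / sqrt(6) = 0.080833162
u_B2 = 1.081 / sqrt(2) = 0.76438243
u_B3 = 1.041 / sqrt(3) = 0.60102163
uc = sqrt(0.48231633^2 + 0.080833162^2 + 0.76438243^2 + 0.60102163^2) = 1.0884257
U = k * uc = 2 * 1.0884257
U = 2.1769

2.1769


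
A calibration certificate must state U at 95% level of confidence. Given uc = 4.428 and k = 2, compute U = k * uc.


U = k * uc
U = 2 * 4.428
U = 8.8560

8.8560


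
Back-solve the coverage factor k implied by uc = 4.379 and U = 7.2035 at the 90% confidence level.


k = U / uc
k = 7.2035 / 4.379
k = 1.645

1.645


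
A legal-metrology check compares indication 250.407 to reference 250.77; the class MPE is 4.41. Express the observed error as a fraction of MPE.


e = indication - reference = 250.407 - 250.77 = -0.3630
|e| = 0.3630
ratio = |e| / MPE = 0.3630 / 4.41
ratio = 0.0823

0.0823


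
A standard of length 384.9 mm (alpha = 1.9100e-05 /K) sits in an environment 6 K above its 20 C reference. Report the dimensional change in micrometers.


dL = L * alpha * dT
= 384.9 * 1.9100e-05 * 6
= 0.0441095 mm
dL_um = 0.0441095 * 1000 = 44.1095 um

44.1095


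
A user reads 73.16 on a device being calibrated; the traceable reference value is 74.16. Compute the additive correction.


Correction = standard - reading
= 74.16 - 73.16
= 1.0000

1.0000


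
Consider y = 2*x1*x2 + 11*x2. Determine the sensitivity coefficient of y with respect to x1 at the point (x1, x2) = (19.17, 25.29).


y = 2*x1*x2 + 11*x2
dy/dx1 = 2*x2
Evaluate at x2 = 25.29: c1 = 2 * 25.29
c1 = 50.5800

50.5800


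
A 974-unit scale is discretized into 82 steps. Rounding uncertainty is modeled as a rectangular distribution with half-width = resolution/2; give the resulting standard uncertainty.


resolution = range / divisions
resolution = 974 / 82 = 11.878049
u_res = resolution / (2*sqrt(3))
u_res = 11.878049 / 3.4641016
u_res = 3.4289

3.4289


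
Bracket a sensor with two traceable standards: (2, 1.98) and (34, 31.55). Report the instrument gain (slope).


slope = (y2 - y1) / (x2 - x1)
= (31.55 - 1.98) / (34 - 2)
= 29.5700 / 32
= 0.9241

0.9241


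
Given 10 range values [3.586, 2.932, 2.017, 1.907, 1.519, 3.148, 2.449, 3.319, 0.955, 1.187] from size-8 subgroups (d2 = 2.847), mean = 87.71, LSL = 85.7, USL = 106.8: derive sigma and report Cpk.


R_bar = (3.586 + 2.932 + 2.017 + 1.907 + 1.519 + 3.148 + 2.449 + 3.319 + 0.955 + 1.187) / 10 = 2.3019
sigma = R_bar / d2 = 2.3019 / 2.847 = 0.8085353
Cp = (USL - LSL)/(6*sigma) = (106.8 - 85.7)/(6*0.8085353) = 4.3494
Cpu = (106.8 - 87.71)/(3*0.8085353) = 7.8702
Cpl = (87.71 - 85.7)/(3*0.8085353) = 0.8287
Cpk = min(Cpu, Cpl) = 0.8287

0.8287


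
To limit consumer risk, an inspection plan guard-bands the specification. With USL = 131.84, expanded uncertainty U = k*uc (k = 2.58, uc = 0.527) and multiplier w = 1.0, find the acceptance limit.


U = k * uc = 2.58 * 0.527 = 1.35966
guard band g = w * U = 1.0 * 1.35966 = 1.35966
AL = USL - g = 131.84 - 1.35966
AL = 130.4803

130.4803


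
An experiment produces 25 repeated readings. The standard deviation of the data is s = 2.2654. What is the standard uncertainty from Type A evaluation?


u_A = s / sqrt(n)
u_A = 2.2654 / sqrt(25)
u_A = 2.2654 / 5
u_A = 0.4531

0.4531


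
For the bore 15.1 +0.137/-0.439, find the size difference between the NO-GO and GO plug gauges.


GO = nominal - lower_tol (smallest hole = maximum material condition)
GO = 15.1 - 0.439 = 14.661
NO-GO = nominal + upper_tol (largest hole = least material condition)
NO-GO = 15.1 + 0.137 = 15.237
spread = NO-GO - GO = 15.237 - 14.661 = 0.5760

0.5760


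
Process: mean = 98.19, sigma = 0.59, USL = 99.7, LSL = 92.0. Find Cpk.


Cpu = (USL - mean) / (3*sigma) = (99.7 - 98.19) / (3*0.59) = 0.8531
Cpl = (mean - LSL) / (3*sigma) = (98.19 - 92.0) / (3*0.59) = 3.4972
Cpk = min(Cpu, Cpl) = 0.8531

0.8531


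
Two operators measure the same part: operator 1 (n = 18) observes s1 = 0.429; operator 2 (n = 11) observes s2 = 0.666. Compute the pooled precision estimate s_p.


s_p = sqrt(((n1-1)*s1^2 + (n2-1)*s2^2) / (n1+n2-2))
numerator = (18-1)*0.429^2 + (11-1)*0.666^2 = 3.128697 + 4.43556 = 7.564257
denominator = 18 + 11 - 2 = 27
s_p^2 = 7.564257 / 27 = 0.28015767
s_p = sqrt(0.28015767) = 0.5293

0.5293


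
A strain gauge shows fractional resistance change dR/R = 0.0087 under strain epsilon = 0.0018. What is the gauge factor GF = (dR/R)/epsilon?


GF = (dR/R) / epsilon
= 0.0087 / 0.0018
= 4.8333

4.8333


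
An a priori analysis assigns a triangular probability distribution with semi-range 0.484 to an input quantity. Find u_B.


u_B = half_width / sqrt(6)
u_B = 0.484 / 2.4494897
u_B = 0.1976

0.1976


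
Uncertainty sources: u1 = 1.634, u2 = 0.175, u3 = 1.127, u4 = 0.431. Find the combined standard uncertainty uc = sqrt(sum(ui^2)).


uc = sqrt(1.634^2 + 0.175^2 + 1.127^2 + 0.431^2)
uc = sqrt(4.156471)
uc = 2.0387

2.0387


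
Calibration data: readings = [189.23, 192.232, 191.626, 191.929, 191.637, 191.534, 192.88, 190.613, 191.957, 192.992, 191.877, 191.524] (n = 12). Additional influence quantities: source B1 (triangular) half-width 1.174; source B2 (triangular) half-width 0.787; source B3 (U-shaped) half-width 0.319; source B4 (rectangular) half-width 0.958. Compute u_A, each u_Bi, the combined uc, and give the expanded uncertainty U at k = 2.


mean = (189.23 + 192.232 + 191.626 + 191.929 + 191.637 + 191.534 + 192.88 + 190.613 + 191.957 + 192.992 + 191.877 + 191.524) / 12 = 191.66925
s = sqrt(sum((x - mean)^2)/(n-1)) = 0.99240783
u_A = s / sqrt(n) = 0.99240783 / sqrt(12) = 0.28648346
u_B1 = 1.174 / sqrt(6) = 0.47928349
u_B2 = 0.787 / sqrt(6) = 0.3212914
u_B3 = 0.319 / sqrt(2) = 0.22556706
u_B4 = 0.958 / sqrt(3) = 0.55310156
uc = sqrt(0.28648346^2 + 0.47928349^2 + 0.3212914^2 + 0.22556706^2 + 0.55310156^2) = 0.87853027
U = k * uc = 2 * 0.87853027
U = 1.7571

1.7571


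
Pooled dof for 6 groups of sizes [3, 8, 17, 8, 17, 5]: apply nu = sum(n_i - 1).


nu = sum_i (n_i - 1)
nu = ((3 - 1) + (8 - 1) + (17 - 1) + (8 - 1) + (17 - 1) + (5 - 1))
nu = 2 + 7 + 16 + 7 + 16 + 4
nu = 52

52


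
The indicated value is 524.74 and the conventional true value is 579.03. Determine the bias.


Systematic error = measured - true
= 524.74 - 579.03
= -54.2900

-54.2900


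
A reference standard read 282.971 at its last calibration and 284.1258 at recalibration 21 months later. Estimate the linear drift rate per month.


rate = (v2 - v1) / months
= (284.1258 - 282.971) / 21
= 1.1548 / 21
= 0.0550

0.0550


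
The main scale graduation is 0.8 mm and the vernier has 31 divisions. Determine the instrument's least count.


LC = MSD / n_div
= 0.8 / 31
= 0.0258

0.0258


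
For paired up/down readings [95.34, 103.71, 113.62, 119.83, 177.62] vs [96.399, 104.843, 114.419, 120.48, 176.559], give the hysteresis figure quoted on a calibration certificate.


|95.34 - 96.399| = 1.0590
|103.71 - 104.843| = 1.1330
|113.62 - 114.419| = 0.7990
|119.83 - 120.48| = 0.6500
|177.62 - 176.559| = 1.0610
hysteresis = max(diffs) = 1.1330

1.1330


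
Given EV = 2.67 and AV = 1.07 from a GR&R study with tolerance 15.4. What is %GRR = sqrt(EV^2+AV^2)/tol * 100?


GRR = sqrt(EV^2 + AV^2) = sqrt(2.67^2 + 1.07^2) = 2.8764214
%GRR = GRR / tol * 100 = 2.8764214 / 15.4 * 100
%GRR = 18.6781

18.6781


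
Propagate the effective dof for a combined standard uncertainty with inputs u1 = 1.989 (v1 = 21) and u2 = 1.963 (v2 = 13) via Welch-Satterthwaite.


uc = sqrt(u1^2 + u2^2) = sqrt(1.989^2 + 1.963^2) = 2.7945465
v_eff = uc^4 / (u1^4/v1 + u2^4/v2)
= 2.7945465^4 / (1.989^4/21 + 1.963^4/13)
= 60.988136 / 1.8874693
v_eff = 32.3121

32.3121


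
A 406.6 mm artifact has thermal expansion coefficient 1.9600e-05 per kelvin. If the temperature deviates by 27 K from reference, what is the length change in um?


dL = L * alpha * dT
= 406.6 * 1.9600e-05 * 27
= 0.2151727 mm
dL_um = 0.2151727 * 1000 = 215.1727 um

215.1727


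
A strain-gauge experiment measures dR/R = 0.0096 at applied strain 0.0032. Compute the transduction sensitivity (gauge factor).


GF = (dR/R) / epsilon
= 0.0096 / 0.0032
= 3.0000

3.0000


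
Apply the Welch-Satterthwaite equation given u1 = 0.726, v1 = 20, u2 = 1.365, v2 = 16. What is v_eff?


uc = sqrt(u1^2 + u2^2) = sqrt(0.726^2 + 1.365^2) = 1.5460598
v_eff = uc^4 / (u1^4/v1 + u2^4/v2)
= 1.5460598^4 / (0.726^4/20 + 1.365^4/16)
= 5.7135384 / 0.23086592
v_eff = 24.7483

24.7483


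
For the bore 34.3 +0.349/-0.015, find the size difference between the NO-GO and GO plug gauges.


GO = nominal - lower_tol (smallest hole = maximum material condition)
GO = 34.3 - 0.015 = 34.285
NO-GO = nominal + upper_tol (largest hole = least material condition)
NO-GO = 34.3 + 0.349 = 34.649
spread = NO-GO - GO = 34.649 - 34.285 = 0.3640

0.3640


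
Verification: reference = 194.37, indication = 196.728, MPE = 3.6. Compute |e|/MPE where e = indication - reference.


e = indication - reference = 196.728 - 194.37 = 2.3580
|e| = 2.3580
ratio = |e| / MPE = 2.3580 / 3.6
ratio = 0.6550

0.6550


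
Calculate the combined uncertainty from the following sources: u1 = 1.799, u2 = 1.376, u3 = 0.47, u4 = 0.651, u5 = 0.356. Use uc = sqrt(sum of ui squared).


uc = sqrt(1.799^2 + 1.376^2 + 0.47^2 + 0.651^2 + 0.356^2)
uc = sqrt(5.901214)
uc = 2.4292

2.4292


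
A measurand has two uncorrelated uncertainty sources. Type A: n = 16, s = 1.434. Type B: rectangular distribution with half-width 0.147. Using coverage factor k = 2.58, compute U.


u_A = s / sqrt(n) = 1.434 / sqrt(16) = 0.3585
u_B = half_width / sqrt(3) = 0.147 / sqrt(3) = 0.08487049
uc = sqrt(u_A^2 + u_B^2) = sqrt(0.3585^2 + 0.08487049^2) = 0.36840908
U = k * uc = 2.58 * 0.36840908
U = 0.9505

0.9505


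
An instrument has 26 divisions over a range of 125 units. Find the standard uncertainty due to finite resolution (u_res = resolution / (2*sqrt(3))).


resolution = range / divisions
resolution = 125 / 26 = 4.8076923
u_res = resolution / (2*sqrt(3))
u_res = 4.8076923 / 3.4641016
u_res = 1.3879

1.3879


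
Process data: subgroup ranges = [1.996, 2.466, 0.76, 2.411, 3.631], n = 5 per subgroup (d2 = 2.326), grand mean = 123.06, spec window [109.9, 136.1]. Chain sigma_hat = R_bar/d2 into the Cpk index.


R_bar = (1.996 + 2.466 + 0.76 + 2.411 + 3.631) / 5 = 2.2528
sigma = R_bar / d2 = 2.2528 / 2.326 = 0.96852966
Cp = (USL - LSL)/(6*sigma) = (136.1 - 109.9)/(6*0.96852966) = 4.5086
Cpu = (136.1 - 123.06)/(3*0.96852966) = 4.4879
Cpl = (123.06 - 109.9)/(3*0.96852966) = 4.5292
Cpk = min(Cpu, Cpl) = 4.4879

4.4879


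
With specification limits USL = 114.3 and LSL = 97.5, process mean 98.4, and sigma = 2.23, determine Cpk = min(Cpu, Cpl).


Cpu = (USL - mean) / (3*sigma) = (114.3 - 98.4) / (3*2.23) = 2.3767
Cpl = (mean - LSL) / (3*sigma) = (98.4 - 97.5) / (3*2.23) = 0.1345
Cpk = min(Cpu, Cpl) = 0.1345

0.1345


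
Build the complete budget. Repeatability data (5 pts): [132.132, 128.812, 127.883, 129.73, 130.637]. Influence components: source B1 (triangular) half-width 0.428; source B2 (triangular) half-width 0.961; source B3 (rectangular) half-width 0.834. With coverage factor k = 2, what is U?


mean = (132.132 + 128.812 + 127.883 + 129.73 + 130.637) / 5 = 129.8388
s = sqrt(sum((x - mean)^2)/(n-1)) = 1.6421936
u_A = s / sqrt(n) = 1.6421936 / sqrt(5) = 0.7344113
u_B1 = 0.428 / sqrt(6) = 0.17473027
u_B2 = 0.961 / sqrt(6) = 0.39232661
u_B3 = 0.834 / sqrt(3) = 0.48151012
uc = sqrt(0.7344113^2 + 0.17473027^2 + 0.39232661^2 + 0.48151012^2) = 0.97758007
U = k * uc = 2 * 0.97758007
U = 1.9552

1.9552


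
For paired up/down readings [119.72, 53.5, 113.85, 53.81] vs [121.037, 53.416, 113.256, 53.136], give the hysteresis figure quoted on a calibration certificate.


|119.72 - 121.037| = 1.3170
|53.5 - 53.416| = 0.0840
|113.85 - 113.256| = 0.5940
|53.81 - 53.136| = 0.6740
hysteresis = max(diffs) = 1.3170

1.3170


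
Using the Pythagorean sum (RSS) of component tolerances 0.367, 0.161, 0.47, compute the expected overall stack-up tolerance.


RSS = sqrt(0.367^2 + 0.161^2 + 0.47^2)
= sqrt(0.38151)
= 0.6177

0.6177


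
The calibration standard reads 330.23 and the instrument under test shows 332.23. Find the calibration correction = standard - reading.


Correction = standard - reading
= 330.23 - 332.23
= -2.0000

-2.0000


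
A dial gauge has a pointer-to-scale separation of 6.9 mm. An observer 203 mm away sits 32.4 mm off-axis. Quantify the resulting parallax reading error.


error = h * offset / d
= 6.9 * 32.4 / 203
= 1.1013

1.1013


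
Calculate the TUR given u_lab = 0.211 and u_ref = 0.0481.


TUR = u_lab / u_ref
= 0.211 / 0.0481
= 4.3867

4.3867


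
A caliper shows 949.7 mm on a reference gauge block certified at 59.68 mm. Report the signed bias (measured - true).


Systematic error = measured - true
= 949.7 - 59.68
= 890.0200

890.0200


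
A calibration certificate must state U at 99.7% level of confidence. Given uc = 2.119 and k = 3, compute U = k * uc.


U = k * uc
U = 3 * 2.119
U = 6.3570

6.3570


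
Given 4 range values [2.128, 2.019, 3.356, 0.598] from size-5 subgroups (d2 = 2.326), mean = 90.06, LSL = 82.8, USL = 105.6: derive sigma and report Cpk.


R_bar = (2.128 + 2.019 + 3.356 + 0.598) / 4 = 2.02525
sigma = R_bar / d2 = 2.02525 / 2.326 = 0.87070077
Cp = (USL - LSL)/(6*sigma) = (105.6 - 82.8)/(6*0.87070077) = 4.3643
Cpu = (105.6 - 90.06)/(3*0.87070077) = 5.9492
Cpl = (90.06 - 82.8)/(3*0.87070077) = 2.7794
Cpk = min(Cpu, Cpl) = 2.7794

2.7794


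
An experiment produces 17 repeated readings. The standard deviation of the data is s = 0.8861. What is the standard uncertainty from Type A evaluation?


u_A = s / sqrt(n)
u_A = 0.8861 / sqrt(17)
u_A = 0.8861 / 4.1231056
u_A = 0.2149

0.2149


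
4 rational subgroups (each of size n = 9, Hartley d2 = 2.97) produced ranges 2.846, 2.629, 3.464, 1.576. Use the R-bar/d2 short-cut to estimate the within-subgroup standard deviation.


R_bar = (2.846 + 2.629 + 3.464 + 1.576) / 4
R_bar = 10.515 / 4 = 2.62875
sigma_hat = R_bar / d2 = 2.62875 / 2.97 = 0.8851

0.8851


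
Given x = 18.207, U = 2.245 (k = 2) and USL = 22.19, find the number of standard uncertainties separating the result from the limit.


u = U / k = 2.245 / 2 = 1.1225
margin = |USL - x| = |22.19 - 18.207| = 3.983
z = margin / u = 3.983 / 1.1225
z = 3.5483

3.5483


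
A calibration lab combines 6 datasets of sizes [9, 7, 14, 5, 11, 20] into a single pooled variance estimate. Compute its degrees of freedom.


nu = sum_i (n_i - 1)
nu = ((9 - 1) + (7 - 1) + (14 - 1) + (5 - 1) + (11 - 1) + (20 - 1))
nu = 8 + 6 + 13 + 4 + 10 + 19
nu = 60

60


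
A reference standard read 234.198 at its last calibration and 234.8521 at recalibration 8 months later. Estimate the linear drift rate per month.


rate = (v2 - v1) / months
= (234.8521 - 234.198) / 8
= 0.6541 / 8
= 0.0818

0.0818


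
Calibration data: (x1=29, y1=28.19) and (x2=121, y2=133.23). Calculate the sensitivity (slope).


slope = (y2 - y1) / (x2 - x1)
= (133.23 - 28.19) / (121 - 29)
= 105.0400 / 92
= 1.1417

1.1417


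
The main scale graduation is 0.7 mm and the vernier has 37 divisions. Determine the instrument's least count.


LC = MSD / n_div
= 0.7 / 37
= 0.0189

0.0189


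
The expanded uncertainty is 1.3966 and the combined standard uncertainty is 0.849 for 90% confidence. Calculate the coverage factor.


k = U / uc
k = 1.3966 / 0.849
k = 1.645

1.645


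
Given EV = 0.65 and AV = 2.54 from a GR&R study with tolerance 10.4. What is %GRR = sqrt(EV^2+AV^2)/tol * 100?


GRR = sqrt(EV^2 + AV^2) = sqrt(0.65^2 + 2.54^2) = 2.6218505
%GRR = GRR / tol * 100 = 2.6218505 / 10.4 * 100
%GRR = 25.2101

25.2101


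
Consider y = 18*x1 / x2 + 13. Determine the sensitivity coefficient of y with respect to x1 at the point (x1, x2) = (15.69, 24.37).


y = 18*x1 / x2 + 13
dy/dx1 = 18/x2
Evaluate at x2 = 24.37: c1 = 18 / 24.37
c1 = 0.7386

0.7386


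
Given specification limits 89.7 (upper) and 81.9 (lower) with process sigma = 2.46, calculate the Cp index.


Cp = (USL - LSL) / (6 * sigma)
= (89.7 - 81.9) / (6 * 2.46)
= 7.8000 / 14.7600
= 0.5285

0.5285


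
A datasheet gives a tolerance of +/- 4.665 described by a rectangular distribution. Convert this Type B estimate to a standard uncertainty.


u_B = half_width / sqrt(3)
u_B = 4.665 / 1.7320508
u_B = 2.6933

2.6933
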